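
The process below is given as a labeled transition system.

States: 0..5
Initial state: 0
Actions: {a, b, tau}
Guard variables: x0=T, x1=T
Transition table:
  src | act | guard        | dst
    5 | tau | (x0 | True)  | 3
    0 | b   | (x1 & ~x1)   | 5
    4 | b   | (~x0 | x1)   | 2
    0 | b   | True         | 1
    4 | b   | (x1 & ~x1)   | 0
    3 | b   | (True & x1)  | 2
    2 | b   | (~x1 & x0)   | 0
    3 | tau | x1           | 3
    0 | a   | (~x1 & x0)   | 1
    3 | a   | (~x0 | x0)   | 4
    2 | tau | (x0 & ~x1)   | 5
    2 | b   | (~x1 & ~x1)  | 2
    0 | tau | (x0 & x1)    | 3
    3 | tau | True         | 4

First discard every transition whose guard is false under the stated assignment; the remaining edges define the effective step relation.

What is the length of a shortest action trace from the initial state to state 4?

Breadth-first toward 4:
  L0 = {0}
  L1 = {1,3}
  L2 = {2,4}
4 enters at depth 2; path tau·a

Answer: 2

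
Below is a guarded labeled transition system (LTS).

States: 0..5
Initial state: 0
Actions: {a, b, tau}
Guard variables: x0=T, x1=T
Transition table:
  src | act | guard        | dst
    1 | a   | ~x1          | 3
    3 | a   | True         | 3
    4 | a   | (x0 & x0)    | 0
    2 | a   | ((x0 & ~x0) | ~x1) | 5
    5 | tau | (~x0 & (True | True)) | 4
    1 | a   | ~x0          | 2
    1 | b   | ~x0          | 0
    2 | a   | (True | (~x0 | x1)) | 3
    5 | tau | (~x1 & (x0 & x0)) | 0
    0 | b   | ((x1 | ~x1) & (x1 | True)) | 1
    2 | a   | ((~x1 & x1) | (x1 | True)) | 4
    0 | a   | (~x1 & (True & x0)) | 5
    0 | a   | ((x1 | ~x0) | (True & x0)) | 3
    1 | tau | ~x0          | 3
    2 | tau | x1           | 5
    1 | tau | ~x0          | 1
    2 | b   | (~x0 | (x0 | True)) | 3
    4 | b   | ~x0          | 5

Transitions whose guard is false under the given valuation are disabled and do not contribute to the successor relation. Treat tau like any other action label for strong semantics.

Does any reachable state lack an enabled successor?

R = {0,1,3}
  0: a→3  b→1  [2 out]
  1: ∅  [no exit]
  3: a→3  [1 out]
witness 1: b

Answer: DEADLOCK at state 1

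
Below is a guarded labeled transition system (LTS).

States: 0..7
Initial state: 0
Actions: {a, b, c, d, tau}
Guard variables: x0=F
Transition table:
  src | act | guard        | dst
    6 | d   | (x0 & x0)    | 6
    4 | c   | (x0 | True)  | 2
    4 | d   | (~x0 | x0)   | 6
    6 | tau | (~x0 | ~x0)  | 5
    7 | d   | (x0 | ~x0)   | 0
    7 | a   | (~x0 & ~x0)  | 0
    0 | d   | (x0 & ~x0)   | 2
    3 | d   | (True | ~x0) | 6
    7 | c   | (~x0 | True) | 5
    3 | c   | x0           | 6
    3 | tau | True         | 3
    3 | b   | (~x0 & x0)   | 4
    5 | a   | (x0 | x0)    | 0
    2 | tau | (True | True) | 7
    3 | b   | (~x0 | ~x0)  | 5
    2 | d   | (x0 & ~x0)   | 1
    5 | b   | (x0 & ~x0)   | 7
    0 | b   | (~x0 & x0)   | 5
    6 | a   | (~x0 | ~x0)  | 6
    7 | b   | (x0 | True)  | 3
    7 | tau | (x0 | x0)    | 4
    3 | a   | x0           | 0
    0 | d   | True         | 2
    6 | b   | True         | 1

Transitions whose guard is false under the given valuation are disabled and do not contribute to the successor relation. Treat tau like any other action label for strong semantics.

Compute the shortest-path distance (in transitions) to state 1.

BFS to 1:
  depth 0: {0}
  depth 1: {2}
  depth 2: {7}
  depth 3: {3,5}
  depth 4: {6}
  depth 5: {1}
depth(1)=5, e.g. d·tau·b·d·b

Answer: 5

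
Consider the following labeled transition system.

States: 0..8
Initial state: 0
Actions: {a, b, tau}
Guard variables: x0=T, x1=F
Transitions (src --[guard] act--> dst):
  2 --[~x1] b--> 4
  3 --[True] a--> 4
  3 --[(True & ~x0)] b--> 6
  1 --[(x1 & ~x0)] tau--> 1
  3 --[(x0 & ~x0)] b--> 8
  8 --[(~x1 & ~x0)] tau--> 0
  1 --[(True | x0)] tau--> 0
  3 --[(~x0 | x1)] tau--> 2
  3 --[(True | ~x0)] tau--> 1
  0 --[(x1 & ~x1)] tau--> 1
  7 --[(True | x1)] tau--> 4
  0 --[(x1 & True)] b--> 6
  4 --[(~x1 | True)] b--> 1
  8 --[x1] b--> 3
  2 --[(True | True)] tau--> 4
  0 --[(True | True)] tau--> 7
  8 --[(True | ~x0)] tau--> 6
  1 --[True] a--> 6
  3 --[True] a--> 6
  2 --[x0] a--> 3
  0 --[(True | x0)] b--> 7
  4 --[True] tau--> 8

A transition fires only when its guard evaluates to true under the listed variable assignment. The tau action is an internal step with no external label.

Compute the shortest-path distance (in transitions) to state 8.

Answer: 3

Working:
Layered search for 8:
  Layer 0: {0}
  Layer 1: {7}
  Layer 2: {4}
  Layer 3: {1,8}
8 enters at depth 3; path b·tau·tau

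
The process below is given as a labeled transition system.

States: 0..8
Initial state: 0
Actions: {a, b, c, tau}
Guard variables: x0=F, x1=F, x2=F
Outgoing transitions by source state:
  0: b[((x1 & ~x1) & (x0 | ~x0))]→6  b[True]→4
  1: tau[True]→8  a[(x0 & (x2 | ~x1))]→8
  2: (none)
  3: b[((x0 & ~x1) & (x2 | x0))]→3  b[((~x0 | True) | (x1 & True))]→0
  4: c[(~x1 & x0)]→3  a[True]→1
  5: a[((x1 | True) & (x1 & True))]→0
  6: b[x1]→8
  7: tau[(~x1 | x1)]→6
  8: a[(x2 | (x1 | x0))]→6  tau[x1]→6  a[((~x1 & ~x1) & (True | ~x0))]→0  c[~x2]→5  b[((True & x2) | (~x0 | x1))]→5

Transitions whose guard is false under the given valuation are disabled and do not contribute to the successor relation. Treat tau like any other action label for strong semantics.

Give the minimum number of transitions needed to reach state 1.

Answer: 2

Analysis:
Layered search for 1:
  L0 = {0}
  L1 = {4}
  L2 = {1}
first hit 1 at d=2 via b·a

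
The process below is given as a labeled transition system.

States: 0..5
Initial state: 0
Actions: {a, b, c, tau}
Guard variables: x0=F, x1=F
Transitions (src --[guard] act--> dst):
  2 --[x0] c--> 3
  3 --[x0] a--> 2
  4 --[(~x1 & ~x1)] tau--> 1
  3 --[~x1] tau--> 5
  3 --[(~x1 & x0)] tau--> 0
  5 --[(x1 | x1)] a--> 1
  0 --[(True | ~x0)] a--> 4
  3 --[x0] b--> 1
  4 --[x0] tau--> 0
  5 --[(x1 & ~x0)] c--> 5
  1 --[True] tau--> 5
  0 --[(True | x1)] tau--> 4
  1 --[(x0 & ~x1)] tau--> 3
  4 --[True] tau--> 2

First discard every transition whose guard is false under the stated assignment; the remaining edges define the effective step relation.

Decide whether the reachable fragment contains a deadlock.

R = {0,1,2,4,5}
  0: a→4  tau→4  [2 out]
  1: tau→5  [1 out]
  2: ∅  [STUCK]
  4: tau→1  tau→2  [2 out]
  5: ∅  [STUCK]
Path to 2: a·tau

Answer: DEADLOCK at state 2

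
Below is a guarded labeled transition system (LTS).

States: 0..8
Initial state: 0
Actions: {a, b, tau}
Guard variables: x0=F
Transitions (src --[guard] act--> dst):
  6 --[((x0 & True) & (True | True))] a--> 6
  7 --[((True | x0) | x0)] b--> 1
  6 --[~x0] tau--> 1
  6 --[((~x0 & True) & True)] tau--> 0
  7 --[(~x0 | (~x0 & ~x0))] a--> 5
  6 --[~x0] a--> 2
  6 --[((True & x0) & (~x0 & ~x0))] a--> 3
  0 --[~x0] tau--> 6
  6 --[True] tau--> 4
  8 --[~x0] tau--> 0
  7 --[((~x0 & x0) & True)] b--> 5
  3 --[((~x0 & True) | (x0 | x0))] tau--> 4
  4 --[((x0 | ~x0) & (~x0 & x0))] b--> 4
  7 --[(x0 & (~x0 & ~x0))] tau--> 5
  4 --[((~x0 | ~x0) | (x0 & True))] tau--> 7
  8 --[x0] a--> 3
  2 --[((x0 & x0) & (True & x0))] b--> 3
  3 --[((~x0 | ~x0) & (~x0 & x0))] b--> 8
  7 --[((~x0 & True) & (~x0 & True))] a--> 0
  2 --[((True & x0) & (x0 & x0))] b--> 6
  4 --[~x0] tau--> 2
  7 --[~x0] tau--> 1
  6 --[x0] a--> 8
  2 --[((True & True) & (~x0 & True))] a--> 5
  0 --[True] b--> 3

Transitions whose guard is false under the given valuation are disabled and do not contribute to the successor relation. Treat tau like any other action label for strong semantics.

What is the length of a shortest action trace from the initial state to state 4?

Answer: 2

Trace:
BFS to 4:
  L0 = {0}
  L1 = {3,6}
  L2 = {1,2,4}
depth(4)=2, e.g. b·tau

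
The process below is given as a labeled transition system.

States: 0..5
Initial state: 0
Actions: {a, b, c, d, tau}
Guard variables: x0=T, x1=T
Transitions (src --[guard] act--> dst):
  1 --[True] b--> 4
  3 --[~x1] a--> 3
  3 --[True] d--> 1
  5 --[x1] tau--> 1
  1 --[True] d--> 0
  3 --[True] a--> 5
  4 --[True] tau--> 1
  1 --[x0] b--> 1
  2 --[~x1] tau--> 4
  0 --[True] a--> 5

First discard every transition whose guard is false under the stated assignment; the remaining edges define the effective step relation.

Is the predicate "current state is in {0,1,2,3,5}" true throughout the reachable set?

Allowed set {0,1,2,3,5}
R = {0,1,4,5}
  0: ✓
  1: ✓
  4: ✗ unsafe
  5: ✓
reach 4 via a·tau·b — violates

Answer: INVARIANT VIOLATED at state 4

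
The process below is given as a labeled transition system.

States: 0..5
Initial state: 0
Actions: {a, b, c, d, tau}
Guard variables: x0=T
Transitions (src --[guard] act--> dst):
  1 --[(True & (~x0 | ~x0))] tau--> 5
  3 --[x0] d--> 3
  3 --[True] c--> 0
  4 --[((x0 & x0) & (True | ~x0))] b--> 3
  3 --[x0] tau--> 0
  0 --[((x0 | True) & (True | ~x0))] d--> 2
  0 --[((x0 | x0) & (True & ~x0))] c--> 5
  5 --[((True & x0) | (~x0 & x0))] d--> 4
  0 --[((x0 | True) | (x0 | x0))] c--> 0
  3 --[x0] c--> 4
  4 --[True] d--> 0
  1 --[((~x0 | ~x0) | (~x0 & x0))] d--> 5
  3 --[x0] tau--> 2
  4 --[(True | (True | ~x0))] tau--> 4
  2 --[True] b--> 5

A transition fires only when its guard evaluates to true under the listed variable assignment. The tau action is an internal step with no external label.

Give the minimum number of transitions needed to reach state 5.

Answer: 2

Working:
Layered search for 5:
  depth 0: {0}
  depth 1: {2}
  depth 2: {5}
first hit 5 at d=2 via d·b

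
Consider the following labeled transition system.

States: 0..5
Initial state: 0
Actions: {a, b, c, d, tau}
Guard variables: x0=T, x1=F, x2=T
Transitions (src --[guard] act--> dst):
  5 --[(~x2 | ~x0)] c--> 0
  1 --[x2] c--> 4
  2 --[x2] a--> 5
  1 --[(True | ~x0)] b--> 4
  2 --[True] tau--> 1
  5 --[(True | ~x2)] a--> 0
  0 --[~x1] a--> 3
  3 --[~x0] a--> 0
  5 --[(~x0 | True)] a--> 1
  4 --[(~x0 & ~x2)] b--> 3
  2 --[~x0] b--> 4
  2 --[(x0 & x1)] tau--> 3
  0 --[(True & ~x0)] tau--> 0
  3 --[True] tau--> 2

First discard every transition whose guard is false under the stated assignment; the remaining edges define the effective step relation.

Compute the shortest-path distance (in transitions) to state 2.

Answer: 2

Analysis:
Layered search for 2:
  depth 0: {0}
  depth 1: {3}
  depth 2: {2}
depth(2)=2, e.g. a·tau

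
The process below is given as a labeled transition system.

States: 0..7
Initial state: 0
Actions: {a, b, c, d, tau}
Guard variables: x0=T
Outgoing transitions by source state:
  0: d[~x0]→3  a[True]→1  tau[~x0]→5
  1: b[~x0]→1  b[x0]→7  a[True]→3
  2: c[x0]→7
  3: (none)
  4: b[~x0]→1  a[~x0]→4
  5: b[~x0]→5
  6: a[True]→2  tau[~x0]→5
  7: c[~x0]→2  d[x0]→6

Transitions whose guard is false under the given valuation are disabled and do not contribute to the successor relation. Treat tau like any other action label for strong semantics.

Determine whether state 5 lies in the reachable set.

Answer: UNREACHABLE

Trace:
After dropping false guards: 6 live edges.
Layer 0: {0}
Layer 1: {1}  total {0,1}
Layer 2: {3,7}  total {0,1,3,7}
Layer 3: {6}  total {0,1,3,6,7}
Layer 4: {2}  total {0,1,2,3,6,7}
R = {0,1,2,3,6,7}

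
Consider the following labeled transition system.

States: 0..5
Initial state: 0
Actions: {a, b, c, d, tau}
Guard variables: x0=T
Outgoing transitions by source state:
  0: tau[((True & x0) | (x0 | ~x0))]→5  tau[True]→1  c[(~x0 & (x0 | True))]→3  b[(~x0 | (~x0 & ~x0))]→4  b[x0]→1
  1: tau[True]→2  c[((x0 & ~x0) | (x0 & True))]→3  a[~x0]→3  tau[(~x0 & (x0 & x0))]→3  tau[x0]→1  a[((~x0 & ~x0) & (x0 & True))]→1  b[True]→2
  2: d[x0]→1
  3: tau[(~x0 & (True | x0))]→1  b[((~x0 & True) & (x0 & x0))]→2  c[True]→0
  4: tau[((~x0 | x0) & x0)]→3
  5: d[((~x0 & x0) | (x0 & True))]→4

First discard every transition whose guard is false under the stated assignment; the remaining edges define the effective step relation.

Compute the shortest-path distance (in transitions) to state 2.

Answer: 2

Trace:
BFS to 2:
  L0 = {0}
  L1 = {1,5}
  L2 = {2,3,4}
2 enters at depth 2; path b·b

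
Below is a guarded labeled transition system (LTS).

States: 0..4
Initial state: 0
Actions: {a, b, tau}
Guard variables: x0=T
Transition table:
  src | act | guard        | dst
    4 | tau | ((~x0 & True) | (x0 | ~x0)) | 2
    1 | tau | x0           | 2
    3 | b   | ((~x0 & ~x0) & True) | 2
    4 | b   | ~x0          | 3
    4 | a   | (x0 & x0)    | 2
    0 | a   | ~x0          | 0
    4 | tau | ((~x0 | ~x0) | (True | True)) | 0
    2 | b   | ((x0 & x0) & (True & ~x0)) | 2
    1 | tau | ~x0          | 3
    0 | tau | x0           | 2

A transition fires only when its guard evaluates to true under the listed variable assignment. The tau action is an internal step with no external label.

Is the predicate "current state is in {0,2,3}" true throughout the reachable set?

Answer: INVARIANT HOLDS

Trace:
Inv-set: {0,2,3}
R = {0,2}
  0: ✓
  2: ✓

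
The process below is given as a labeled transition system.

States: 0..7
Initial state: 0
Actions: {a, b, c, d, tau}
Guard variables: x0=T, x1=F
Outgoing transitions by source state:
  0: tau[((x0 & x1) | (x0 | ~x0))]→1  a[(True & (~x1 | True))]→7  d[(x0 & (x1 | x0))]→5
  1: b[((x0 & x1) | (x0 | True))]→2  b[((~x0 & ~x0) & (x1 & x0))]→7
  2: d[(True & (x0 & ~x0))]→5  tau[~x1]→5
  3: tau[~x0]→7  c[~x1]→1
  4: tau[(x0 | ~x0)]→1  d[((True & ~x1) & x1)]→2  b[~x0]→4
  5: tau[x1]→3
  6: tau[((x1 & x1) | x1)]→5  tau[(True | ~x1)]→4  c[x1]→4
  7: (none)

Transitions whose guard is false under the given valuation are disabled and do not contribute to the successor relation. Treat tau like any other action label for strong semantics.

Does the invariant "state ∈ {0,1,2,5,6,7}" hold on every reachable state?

Answer: INVARIANT HOLDS

Trace:
Inv-set: {0,1,2,5,6,7}
Reach set: {0,1,2,5,7}
  0: ok
  1: ok
  2: ok
  5: ok
  7: ok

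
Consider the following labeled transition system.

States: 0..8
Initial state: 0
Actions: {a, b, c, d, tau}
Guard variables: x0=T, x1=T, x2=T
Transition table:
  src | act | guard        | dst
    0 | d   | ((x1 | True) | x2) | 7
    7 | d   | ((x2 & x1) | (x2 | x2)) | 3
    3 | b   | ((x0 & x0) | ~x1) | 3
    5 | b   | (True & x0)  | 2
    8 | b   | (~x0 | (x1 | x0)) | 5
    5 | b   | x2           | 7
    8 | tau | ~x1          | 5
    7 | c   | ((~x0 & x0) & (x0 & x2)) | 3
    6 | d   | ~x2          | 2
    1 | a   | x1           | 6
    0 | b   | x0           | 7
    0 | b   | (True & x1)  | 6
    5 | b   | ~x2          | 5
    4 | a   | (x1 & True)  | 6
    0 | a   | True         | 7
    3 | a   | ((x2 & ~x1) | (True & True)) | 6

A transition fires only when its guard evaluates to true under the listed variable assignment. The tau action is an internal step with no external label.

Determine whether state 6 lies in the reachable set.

12 transition(s) survive guard evaluation.
depth 0: {0}
depth 1: {6,7}  total {0,6,7}
depth 2: {3}  total {0,3,6,7}
Reach set: {0,3,6,7}
trace reaching 6: b

Answer: REACHABLE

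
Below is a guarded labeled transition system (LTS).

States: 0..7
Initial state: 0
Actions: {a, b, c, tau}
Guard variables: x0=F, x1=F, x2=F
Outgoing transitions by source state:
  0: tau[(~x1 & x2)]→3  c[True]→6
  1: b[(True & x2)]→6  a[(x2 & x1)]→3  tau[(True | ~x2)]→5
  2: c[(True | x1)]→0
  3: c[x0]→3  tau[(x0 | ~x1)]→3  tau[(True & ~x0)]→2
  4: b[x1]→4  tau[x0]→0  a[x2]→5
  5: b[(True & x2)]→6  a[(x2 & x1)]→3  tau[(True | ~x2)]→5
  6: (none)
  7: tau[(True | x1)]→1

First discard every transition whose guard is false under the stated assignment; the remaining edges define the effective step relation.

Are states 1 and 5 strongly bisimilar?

Compute ~ classes (split until stable):
  π0 = {{0,1,2,3,4,5,6,7}}
  π1 = {{0,2},{1,3,5,7},{4,6}}
  π2 = {{0},{1,5,7},{2},{3},{4,6}}
stable after 3 split(s): 5 block(s)
[1]={1,5,7}  [5]={1,5,7}

Answer: BISIMILAR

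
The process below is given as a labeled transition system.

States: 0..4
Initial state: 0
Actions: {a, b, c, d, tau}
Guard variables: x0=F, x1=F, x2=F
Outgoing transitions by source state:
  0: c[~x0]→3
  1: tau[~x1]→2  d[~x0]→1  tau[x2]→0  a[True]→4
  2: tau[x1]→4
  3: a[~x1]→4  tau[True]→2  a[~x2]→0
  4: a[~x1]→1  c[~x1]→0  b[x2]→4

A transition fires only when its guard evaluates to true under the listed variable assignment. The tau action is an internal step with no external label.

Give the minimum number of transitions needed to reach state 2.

Answer: 2

Working:
Layered search for 2:
  depth 0: {0}
  depth 1: {3}
  depth 2: {2,4}
2 enters at depth 2; path c·tau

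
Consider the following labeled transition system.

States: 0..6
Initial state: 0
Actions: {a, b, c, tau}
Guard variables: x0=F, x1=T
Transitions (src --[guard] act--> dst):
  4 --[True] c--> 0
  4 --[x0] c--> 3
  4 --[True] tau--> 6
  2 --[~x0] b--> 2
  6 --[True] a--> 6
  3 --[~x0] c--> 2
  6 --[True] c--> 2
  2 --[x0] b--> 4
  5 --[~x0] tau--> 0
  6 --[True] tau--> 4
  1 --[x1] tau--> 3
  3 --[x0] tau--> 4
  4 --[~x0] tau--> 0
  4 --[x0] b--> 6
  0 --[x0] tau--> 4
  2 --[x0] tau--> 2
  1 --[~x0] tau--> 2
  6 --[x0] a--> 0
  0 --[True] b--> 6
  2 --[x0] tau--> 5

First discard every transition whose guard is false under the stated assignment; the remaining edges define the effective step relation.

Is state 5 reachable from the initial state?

12 transition(s) survive guard evaluation.
L0 = {0}
L1 = {6}  cumulative {0,6}
L2 = {2,4}  cumulative {0,2,4,6}
Reachable = {0,2,4,6}

Answer: UNREACHABLE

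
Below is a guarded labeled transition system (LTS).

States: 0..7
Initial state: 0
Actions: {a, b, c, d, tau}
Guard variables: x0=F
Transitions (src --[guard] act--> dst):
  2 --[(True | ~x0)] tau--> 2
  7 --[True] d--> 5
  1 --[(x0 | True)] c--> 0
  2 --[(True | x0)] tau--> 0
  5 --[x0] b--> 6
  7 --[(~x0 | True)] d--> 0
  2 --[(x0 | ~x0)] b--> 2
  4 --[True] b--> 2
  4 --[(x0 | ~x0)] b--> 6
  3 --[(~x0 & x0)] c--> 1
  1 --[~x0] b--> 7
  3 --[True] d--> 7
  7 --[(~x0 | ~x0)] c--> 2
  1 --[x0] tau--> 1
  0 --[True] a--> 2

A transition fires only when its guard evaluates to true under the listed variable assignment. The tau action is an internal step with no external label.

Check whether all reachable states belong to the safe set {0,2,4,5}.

Safe = {0,2,4,5}
R = {0,2}
  0: ok
  2: ok

Answer: INVARIANT HOLDS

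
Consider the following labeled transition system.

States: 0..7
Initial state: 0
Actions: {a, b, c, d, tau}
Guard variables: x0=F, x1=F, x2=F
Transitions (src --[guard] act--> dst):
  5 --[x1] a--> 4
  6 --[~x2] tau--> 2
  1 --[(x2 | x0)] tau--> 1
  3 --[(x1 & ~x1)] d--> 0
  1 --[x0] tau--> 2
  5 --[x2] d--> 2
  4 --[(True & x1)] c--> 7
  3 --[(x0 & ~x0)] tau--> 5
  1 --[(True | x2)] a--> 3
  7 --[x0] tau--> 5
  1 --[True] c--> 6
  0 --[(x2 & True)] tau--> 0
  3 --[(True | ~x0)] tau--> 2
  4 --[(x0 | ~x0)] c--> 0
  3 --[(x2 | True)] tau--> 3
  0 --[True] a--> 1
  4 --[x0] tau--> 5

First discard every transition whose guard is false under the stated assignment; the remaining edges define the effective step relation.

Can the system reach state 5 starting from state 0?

Answer: UNREACHABLE

Trace:
Guard filter leaves 7 enabled edge(s).
L0 = {0}
L1 = {1}  cumulative {0,1}
L2 = {3,6}  cumulative {0,1,3,6}
L3 = {2}  cumulative {0,1,2,3,6}
R = {0,1,2,3,6}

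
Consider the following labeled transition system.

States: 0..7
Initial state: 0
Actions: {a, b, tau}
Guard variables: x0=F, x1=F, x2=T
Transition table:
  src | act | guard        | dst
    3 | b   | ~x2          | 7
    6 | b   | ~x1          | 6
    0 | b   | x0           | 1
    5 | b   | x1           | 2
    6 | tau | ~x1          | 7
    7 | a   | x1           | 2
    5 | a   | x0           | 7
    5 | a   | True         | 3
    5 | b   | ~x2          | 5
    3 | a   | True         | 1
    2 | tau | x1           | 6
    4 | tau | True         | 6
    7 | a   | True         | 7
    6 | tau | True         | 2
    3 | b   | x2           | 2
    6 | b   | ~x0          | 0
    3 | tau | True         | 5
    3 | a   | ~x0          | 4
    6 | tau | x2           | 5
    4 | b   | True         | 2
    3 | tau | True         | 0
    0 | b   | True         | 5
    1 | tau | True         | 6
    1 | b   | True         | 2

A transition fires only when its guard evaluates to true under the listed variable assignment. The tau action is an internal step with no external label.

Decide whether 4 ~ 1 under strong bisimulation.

Answer: BISIMILAR

Working:
Compute ~ classes (split until stable):
  π0 = {{0,1,2,3,4,5,6,7}}
  π1 = {{0},{1,4,6},{2},{3},{5,7}}
  π2 = {{0},{1,4},{2},{3},{5},{6},{7}}
stable after 3 split(s): 7 block(s)
4∈{1,4}, 1∈{1,4}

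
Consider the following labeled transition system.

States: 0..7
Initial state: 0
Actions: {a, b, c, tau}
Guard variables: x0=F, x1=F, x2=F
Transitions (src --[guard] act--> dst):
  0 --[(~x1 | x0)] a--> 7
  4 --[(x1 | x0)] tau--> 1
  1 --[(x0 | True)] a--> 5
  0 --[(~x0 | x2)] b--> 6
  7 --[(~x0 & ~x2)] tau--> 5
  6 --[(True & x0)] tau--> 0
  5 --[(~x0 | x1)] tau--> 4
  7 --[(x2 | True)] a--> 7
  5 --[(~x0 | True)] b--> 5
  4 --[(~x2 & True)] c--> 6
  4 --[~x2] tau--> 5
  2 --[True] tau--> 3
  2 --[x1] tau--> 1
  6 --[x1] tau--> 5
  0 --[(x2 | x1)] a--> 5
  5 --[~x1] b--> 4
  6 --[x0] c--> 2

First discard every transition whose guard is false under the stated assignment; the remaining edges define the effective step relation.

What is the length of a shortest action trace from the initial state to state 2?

Layered search for 2:
  L0 = {0}
  L1 = {6,7}
  L2 = {5}
  L3 = {4}
2 never appears.

Answer: UNREACHABLE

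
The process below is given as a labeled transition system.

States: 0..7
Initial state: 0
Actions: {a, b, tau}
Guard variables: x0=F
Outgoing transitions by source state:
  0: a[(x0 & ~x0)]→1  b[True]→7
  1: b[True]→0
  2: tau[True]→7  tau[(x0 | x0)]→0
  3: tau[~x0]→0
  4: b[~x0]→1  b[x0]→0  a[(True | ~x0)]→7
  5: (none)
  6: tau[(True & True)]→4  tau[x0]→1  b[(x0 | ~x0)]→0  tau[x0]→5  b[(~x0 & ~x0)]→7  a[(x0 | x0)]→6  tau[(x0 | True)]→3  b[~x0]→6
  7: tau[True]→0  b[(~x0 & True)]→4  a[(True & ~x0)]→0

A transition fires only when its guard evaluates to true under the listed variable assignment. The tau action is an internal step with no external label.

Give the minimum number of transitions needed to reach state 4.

Layered search for 4:
  L0 = {0}
  L1 = {7}
  L2 = {4}
first hit 4 at d=2 via b·b

Answer: 2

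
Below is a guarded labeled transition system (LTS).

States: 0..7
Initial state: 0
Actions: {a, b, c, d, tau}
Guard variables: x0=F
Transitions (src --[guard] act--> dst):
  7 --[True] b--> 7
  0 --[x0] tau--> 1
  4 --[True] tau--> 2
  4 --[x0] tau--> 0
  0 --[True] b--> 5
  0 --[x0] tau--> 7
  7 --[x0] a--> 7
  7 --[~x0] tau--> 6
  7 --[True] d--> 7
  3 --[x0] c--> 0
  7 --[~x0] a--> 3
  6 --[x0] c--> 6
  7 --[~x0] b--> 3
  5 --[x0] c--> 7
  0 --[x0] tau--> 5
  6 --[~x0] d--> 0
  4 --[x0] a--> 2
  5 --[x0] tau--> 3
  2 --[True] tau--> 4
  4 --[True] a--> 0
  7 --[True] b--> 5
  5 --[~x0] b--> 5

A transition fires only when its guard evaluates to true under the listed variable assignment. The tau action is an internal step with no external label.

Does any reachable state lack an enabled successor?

Answer: DEADLOCK-FREE

Working:
Reach set: {0,5}
  0: b→5  [1 out]
  5: b→5  [1 out]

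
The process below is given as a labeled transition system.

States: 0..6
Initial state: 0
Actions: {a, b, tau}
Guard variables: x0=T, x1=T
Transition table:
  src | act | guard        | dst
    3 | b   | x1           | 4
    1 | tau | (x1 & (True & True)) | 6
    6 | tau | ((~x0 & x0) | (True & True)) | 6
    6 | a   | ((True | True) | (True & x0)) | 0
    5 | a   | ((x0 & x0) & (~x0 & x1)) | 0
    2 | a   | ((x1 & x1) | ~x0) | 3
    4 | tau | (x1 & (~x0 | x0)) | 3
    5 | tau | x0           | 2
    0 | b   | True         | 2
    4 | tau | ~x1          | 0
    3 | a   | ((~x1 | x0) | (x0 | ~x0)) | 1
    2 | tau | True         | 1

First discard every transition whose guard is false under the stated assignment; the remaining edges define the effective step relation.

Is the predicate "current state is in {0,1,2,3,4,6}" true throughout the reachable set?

Safe = {0,1,2,3,4,6}
Reachable = {0,1,2,3,4,6}
  0: safe
  1: safe
  2: safe
  3: safe
  4: safe
  6: safe

Answer: INVARIANT HOLDS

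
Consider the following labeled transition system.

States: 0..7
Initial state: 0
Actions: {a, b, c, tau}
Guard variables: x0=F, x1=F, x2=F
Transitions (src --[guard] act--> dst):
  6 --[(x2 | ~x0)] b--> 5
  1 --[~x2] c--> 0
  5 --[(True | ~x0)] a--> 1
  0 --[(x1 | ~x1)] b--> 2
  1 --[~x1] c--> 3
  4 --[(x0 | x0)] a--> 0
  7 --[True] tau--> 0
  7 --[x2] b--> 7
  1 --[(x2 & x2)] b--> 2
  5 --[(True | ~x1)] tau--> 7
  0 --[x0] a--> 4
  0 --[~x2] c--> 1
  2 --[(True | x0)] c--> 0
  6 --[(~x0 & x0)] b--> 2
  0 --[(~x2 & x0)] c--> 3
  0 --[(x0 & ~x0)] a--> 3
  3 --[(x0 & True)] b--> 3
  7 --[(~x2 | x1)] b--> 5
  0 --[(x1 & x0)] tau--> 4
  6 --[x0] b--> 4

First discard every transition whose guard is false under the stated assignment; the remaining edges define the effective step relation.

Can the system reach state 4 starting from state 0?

Answer: UNREACHABLE

Working:
Guard filter leaves 10 enabled edge(s).
L0 = {0}
L1 = {1,2}  total {0,1,2}
L2 = {3}  total {0,1,2,3}
R = {0,1,2,3}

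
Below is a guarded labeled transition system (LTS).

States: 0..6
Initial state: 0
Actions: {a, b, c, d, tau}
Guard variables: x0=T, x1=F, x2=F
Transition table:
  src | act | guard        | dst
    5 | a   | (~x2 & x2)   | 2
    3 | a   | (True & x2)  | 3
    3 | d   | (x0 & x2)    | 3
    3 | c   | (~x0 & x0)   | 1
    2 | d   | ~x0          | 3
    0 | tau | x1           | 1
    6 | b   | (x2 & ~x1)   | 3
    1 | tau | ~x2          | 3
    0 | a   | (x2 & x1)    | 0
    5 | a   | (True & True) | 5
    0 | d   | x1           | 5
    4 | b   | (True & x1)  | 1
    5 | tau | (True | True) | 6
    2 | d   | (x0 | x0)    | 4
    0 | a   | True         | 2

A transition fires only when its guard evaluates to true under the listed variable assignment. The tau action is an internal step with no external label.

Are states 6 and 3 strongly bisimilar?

Refine partition for ~:
  π0 = {{0,1,2,3,4,5,6}}
  π1 = {{0},{1},{2},{3,4,6},{5}}
5 equivalence class(es) (converged in 2)
6∈{3,4,6}, 3∈{3,4,6}

Answer: BISIMILAR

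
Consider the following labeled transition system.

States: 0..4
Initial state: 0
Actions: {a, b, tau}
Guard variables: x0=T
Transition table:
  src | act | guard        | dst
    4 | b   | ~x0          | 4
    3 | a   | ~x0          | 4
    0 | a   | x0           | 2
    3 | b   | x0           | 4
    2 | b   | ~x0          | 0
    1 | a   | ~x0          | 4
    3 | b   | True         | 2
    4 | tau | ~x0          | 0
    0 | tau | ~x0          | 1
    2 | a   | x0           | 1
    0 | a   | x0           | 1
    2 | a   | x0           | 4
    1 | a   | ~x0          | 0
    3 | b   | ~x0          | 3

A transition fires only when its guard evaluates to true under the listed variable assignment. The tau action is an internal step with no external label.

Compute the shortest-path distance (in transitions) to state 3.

Answer: UNREACHABLE

Trace:
BFS to 3:
  L0 = {0}
  L1 = {1,2}
  L2 = {4}
3 never appears.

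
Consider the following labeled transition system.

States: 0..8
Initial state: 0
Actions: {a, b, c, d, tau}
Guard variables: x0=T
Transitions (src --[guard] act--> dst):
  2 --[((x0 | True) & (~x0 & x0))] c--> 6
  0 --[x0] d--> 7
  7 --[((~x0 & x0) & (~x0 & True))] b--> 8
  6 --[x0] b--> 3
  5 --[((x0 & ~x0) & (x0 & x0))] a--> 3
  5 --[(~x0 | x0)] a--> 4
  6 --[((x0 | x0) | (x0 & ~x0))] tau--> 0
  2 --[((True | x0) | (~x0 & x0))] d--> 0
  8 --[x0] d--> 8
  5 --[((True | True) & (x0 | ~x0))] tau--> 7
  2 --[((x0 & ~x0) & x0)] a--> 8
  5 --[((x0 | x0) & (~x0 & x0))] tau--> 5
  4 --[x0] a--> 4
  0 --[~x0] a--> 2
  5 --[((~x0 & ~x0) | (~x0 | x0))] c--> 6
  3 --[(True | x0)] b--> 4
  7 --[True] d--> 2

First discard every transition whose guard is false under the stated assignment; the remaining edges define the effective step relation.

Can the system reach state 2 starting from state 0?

11 transition(s) survive guard evaluation.
L0 = {0}
L1 = {7}  total {0,7}
L2 = {2}  total {0,2,7}
R = {0,2,7}
witness 2: d·d

Answer: REACHABLE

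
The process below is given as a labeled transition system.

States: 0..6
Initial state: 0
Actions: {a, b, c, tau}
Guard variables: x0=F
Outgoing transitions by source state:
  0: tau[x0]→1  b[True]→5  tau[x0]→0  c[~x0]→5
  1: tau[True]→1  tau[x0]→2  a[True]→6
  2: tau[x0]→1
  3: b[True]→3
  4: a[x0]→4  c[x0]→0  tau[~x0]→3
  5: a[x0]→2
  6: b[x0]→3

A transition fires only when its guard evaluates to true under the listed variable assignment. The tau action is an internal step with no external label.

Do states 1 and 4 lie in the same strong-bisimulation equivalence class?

Bisimulation quotient by refinement:
  P[0] = {{0,1,2,3,4,5,6}}
  P[1] = {{0},{1},{2,5,6},{3},{4}}
Fixed point at round 2; 5 class(es).
1∈{1}, 4∈{4}

Answer: NOT BISIMILAR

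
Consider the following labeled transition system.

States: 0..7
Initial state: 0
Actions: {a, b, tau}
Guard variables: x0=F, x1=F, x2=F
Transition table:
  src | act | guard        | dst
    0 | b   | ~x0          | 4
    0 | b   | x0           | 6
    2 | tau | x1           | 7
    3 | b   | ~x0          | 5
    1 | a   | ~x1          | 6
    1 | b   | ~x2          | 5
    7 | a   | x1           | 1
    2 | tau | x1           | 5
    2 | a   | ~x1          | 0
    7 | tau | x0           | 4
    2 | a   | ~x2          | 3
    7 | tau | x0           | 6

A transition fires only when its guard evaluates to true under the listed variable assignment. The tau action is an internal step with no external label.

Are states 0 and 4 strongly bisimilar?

Answer: NOT BISIMILAR

Working:
Bisimulation quotient by refinement:
  P[0] = {{0,1,2,3,4,5,6,7}}
  P[1] = {{0,3},{1},{2},{4,5,6,7}}
Fixed point at round 2; 4 class(es).
[0]={0,3}  [4]={4,5,6,7}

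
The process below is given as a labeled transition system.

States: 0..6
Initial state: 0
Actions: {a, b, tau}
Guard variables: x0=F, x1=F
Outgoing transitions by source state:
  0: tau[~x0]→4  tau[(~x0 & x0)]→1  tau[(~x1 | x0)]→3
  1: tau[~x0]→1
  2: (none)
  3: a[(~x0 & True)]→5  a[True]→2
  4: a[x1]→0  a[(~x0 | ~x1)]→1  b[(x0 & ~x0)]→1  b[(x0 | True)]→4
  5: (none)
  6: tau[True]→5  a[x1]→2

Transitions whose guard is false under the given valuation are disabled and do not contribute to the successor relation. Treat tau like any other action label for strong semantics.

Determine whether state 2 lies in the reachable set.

Answer: REACHABLE

Working:
After dropping false guards: 8 live edges.
depth 0: {0}
depth 1: {3,4}  now seen {0,3,4}
depth 2: {1,2,5}  now seen {0,1,2,3,4,5}
R = {0,1,2,3,4,5}
witness 2: tau·a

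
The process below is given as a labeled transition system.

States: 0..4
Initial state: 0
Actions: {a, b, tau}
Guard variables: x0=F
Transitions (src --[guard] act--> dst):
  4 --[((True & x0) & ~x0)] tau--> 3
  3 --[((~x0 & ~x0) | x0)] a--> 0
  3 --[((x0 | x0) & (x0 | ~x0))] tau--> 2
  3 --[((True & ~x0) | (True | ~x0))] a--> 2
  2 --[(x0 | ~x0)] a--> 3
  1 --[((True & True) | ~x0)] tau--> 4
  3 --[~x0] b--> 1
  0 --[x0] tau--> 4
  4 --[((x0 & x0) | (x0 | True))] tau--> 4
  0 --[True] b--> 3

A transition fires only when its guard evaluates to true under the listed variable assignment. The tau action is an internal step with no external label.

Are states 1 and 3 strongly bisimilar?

Answer: NOT BISIMILAR

Analysis:
Compute ~ classes (split until stable):
  round 0: {{0,1,2,3,4}}
  round 1: {{0},{1,4},{2},{3}}
4 equivalence class(es) (converged in 2)
[1]={1,4}  [3]={3}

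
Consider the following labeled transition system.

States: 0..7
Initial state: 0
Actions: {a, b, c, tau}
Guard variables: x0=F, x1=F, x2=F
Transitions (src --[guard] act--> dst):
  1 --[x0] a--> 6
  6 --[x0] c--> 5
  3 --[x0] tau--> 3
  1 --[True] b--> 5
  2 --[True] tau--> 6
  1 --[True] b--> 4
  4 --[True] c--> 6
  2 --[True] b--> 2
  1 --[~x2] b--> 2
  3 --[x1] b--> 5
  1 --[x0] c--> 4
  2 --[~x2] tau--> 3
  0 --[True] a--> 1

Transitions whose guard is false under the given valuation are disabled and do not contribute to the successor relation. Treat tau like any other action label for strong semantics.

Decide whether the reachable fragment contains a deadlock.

Reach set: {0,1,2,3,4,5,6}
  0: a→1  [1 out]
  1: b→2  b→4  b→5  [3 out]
  2: b→2  tau→3  tau→6  [3 out]
  3: ∅  [deadlock]
  4: c→6  [1 out]
  5: ∅  [deadlock]
  6: ∅  [deadlock]
Path to 3: a·b·tau

Answer: DEADLOCK at state 3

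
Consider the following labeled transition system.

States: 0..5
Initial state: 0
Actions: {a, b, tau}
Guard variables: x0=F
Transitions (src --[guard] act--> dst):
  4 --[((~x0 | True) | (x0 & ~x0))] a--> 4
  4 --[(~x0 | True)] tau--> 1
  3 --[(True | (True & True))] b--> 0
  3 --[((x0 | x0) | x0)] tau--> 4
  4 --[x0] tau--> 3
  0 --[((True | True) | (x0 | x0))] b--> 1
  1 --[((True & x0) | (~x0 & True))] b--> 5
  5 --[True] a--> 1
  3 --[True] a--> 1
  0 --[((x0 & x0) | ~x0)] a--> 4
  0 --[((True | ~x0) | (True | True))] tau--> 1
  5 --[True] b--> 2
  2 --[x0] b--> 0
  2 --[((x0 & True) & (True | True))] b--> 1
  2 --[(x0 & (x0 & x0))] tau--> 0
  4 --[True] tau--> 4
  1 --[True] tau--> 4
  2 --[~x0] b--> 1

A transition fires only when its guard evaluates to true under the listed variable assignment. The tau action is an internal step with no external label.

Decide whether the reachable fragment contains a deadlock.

Reach set: {0,1,2,4,5}
  0: a→4  b→1  tau→1  [3 out]
  1: b→5  tau→4  [2 out]
  2: b→1  [1 out]
  4: a→4  tau→1  tau→4  [3 out]
  5: a→1  b→2  [2 out]

Answer: DEADLOCK-FREE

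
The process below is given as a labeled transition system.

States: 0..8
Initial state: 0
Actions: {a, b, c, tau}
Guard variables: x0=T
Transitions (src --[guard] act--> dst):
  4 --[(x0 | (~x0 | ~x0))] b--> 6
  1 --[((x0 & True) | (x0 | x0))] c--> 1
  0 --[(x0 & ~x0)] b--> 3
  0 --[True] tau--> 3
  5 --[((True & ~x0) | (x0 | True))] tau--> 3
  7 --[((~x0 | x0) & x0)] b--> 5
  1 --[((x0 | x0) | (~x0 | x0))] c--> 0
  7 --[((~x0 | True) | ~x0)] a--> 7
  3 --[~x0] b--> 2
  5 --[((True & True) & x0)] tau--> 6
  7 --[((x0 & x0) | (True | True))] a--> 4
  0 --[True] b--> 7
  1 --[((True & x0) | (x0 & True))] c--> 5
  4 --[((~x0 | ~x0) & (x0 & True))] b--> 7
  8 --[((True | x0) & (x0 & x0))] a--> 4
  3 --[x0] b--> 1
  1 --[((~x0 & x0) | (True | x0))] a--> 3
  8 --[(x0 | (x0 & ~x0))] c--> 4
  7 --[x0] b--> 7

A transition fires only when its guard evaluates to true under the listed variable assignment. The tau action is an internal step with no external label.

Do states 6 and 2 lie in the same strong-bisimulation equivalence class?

Bisimulation quotient by refinement:
  P[0] = {{0,1,2,3,4,5,6,7,8}}
  P[1] = {{0},{1,8},{2,6},{3,4},{5},{7}}
  P[2] = {{0},{1},{2,6},{3},{4},{5},{7},{8}}
8 equivalence class(es) (converged in 3)
[6]={2,6}  [2]={2,6}

Answer: BISIMILAR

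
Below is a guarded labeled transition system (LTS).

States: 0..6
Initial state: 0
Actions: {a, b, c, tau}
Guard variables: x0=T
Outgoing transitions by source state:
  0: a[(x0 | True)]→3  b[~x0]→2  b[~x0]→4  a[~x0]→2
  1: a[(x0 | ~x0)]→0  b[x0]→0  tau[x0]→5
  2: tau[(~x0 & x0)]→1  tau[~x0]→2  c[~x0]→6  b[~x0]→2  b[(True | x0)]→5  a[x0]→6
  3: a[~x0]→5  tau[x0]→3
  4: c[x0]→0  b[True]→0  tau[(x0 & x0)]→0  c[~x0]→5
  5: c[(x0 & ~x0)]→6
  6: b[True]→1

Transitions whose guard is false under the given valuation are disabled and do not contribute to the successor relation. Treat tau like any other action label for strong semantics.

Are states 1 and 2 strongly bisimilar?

Answer: NOT BISIMILAR

Trace:
Bisimulation quotient by refinement:
  P[0] = {{0,1,2,3,4,5,6}}
  P[1] = {{0},{1},{2},{3},{4},{5},{6}}
7 equivalence class(es) (converged in 2)
class of 1: {1}; class of 2: {2}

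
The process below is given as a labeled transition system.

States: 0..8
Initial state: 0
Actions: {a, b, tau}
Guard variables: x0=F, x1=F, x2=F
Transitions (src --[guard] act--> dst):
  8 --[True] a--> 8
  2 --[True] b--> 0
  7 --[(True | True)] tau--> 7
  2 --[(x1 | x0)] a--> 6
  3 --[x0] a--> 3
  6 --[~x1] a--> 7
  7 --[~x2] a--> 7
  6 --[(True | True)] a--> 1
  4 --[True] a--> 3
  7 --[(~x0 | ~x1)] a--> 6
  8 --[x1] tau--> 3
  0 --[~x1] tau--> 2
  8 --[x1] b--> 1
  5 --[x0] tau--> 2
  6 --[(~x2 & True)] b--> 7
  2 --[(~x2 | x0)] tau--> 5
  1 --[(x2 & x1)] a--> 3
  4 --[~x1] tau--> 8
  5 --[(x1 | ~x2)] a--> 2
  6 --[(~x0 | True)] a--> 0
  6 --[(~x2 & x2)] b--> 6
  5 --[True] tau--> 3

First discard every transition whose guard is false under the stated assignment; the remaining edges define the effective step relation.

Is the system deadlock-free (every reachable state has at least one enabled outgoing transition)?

Answer: DEADLOCK at state 3

Analysis:
Reachable = {0,2,3,5}
  0: tau→2  [1 out]
  2: b→0  tau→5  [2 out]
  3: ∅  [STUCK]
  5: a→2  tau→3  [2 out]
trace reaching 3: tau·tau·tau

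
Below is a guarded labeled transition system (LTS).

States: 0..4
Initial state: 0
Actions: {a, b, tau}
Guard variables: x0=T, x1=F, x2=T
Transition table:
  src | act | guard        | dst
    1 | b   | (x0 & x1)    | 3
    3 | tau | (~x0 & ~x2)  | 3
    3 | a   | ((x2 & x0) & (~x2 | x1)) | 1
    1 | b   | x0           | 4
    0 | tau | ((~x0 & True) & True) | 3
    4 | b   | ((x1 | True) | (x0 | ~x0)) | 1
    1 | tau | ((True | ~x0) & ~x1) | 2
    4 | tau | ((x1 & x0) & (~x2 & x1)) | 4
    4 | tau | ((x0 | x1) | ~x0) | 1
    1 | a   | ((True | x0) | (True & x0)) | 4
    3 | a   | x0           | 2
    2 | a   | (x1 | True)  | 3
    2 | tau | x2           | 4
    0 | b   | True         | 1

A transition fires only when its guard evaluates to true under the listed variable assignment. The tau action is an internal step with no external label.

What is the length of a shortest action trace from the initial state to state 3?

Breadth-first toward 3:
  depth 0: {0}
  depth 1: {1}
  depth 2: {2,4}
  depth 3: {3}
3 enters at depth 3; path b·tau·a

Answer: 3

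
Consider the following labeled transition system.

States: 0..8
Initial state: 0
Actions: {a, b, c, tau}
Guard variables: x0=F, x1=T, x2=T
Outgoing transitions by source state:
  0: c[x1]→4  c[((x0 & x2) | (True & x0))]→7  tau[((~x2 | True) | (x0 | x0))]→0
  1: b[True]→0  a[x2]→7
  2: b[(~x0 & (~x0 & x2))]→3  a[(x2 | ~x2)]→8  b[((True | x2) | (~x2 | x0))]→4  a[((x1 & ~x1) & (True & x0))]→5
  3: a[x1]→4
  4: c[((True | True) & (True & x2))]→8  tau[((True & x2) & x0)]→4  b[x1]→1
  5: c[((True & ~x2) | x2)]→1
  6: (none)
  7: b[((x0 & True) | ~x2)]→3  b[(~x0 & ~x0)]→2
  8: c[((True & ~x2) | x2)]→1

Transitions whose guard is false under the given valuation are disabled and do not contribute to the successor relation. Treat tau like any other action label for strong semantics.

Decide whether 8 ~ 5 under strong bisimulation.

Refine partition for ~:
  P[0] = {{0,1,2,3,4,5,6,7,8}}
  P[1] = {{0},{1,2},{3},{4},{5,8},{6},{7}}
  P[2] = {{0},{1},{2},{3},{4},{5,8},{6},{7}}
8 equivalence class(es) (converged in 3)
8∈{5,8}, 5∈{5,8}

Answer: BISIMILAR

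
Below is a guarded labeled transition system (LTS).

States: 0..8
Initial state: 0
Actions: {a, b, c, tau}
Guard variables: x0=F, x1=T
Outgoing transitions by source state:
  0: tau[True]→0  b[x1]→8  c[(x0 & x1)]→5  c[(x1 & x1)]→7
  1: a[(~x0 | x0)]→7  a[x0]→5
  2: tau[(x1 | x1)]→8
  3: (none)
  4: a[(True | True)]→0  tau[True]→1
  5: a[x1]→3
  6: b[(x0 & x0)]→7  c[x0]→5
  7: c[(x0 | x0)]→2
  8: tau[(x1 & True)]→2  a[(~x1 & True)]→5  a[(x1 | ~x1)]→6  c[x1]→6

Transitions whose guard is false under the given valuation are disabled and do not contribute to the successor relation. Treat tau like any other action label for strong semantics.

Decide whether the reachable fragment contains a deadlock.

Answer: DEADLOCK at state 6

Analysis:
Reach set: {0,2,6,7,8}
  0: b→8  c→7  tau→0  [3 exit(s)]
  2: tau→8  [1 exit(s)]
  6: ∅  [no exit]
  7: ∅  [no exit]
  8: a→6  c→6  tau→2  [3 exit(s)]
witness 6: b·a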